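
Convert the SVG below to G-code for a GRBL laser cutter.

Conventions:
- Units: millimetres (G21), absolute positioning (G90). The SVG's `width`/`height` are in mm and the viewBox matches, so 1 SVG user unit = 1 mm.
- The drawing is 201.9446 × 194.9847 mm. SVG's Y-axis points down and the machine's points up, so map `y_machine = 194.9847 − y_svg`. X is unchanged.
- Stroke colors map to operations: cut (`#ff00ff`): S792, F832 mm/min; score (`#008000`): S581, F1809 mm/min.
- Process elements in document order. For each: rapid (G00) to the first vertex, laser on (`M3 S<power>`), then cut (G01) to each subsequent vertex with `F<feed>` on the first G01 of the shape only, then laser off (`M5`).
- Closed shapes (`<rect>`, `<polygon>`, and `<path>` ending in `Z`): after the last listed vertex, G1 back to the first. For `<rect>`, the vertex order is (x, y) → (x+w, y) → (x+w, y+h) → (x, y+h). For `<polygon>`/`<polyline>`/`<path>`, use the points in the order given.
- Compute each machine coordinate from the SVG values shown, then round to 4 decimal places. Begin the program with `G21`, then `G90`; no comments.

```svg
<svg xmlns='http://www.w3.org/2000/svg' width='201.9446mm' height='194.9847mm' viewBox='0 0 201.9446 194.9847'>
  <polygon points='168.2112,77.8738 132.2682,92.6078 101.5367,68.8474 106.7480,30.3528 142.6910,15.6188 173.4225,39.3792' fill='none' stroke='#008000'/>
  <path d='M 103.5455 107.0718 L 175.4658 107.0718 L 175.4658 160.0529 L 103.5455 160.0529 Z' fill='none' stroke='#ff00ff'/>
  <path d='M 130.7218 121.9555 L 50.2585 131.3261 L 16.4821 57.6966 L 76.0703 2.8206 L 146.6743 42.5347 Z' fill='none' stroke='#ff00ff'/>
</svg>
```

G21
G90
G00 X168.2112 Y117.1109
M3 S581
G01 X132.2682 Y102.3769 F1809
G01 X101.5367 Y126.1373
G01 X106.7480 Y164.6319
G01 X142.6910 Y179.3659
G01 X173.4225 Y155.6055
G01 X168.2112 Y117.1109
M5
G00 X103.5455 Y87.9129
M3 S792
G01 X175.4658 Y87.9129 F832
G01 X175.4658 Y34.9318
G01 X103.5455 Y34.9318
G01 X103.5455 Y87.9129
M5
G00 X130.7218 Y73.0292
M3 S792
G01 X50.2585 Y63.6586 F832
G01 X16.4821 Y137.2881
G01 X76.0703 Y192.1641
G01 X146.6743 Y152.4500
G01 X130.7218 Y73.0292
M5

viewBox `0 0 201.9446 194.9847` with mm width/height → 1 unit = 1 mm. Flip: y_m = 194.9847 − y_svg.

**Shape 1** — `<polygon>` regular polygon, stroke `#008000` → score (S581, F1809). Machine vertices: (168.2112,117.1109) → (132.2682,102.3769) → (101.5367,126.1373) → (106.7480,164.6319) → (142.6910,179.3659) → (173.4225,155.6055) → (168.2112,117.1109). Closed: final G1 returns to the first vertex.

**Shape 2** — `<path>` rectangle, stroke `#ff00ff` → cut (S792, F832). Machine vertices: (103.5455,87.9129) → (175.4658,87.9129) → (175.4658,34.9318) → (103.5455,34.9318) → (103.5455,87.9129). Closed: final G1 returns to the first vertex.

**Shape 3** — `<path>` regular polygon, stroke `#ff00ff` → cut (S792, F832). Machine vertices: (130.7218,73.0292) → (50.2585,63.6586) → (16.4821,137.2881) → (76.0703,192.1641) → (146.6743,152.4500) → (130.7218,73.0292). Closed: final G1 returns to the first vertex.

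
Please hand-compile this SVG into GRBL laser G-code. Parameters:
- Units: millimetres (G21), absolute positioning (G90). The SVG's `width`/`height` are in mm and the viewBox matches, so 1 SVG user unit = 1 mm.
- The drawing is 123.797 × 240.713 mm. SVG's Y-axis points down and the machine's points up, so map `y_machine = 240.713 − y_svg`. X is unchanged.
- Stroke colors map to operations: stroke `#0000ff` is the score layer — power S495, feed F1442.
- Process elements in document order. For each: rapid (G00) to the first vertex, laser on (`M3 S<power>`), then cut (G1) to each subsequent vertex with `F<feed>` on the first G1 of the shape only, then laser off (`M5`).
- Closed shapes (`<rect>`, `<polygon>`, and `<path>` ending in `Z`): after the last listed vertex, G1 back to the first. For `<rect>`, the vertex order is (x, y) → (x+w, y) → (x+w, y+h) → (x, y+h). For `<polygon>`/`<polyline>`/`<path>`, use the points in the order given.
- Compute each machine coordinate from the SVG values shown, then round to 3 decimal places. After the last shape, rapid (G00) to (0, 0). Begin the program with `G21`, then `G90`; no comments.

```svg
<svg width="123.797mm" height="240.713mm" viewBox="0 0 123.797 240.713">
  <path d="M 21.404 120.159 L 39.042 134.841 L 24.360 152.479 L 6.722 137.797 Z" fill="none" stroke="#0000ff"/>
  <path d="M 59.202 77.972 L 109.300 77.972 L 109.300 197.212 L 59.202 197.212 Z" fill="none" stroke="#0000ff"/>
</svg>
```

viewBox `0 0 123.797 240.713` with mm width/height → 1 unit = 1 mm. Flip: y_m = 240.713 − y_svg.

**Shape 1** — `<path>` regular polygon, stroke `#0000ff` → score (S495, F1442). Machine vertices: (21.404,120.554) → (39.042,105.872) → (24.360,88.234) → (6.722,102.916) → (21.404,120.554). Closed: final G1 returns to the first vertex.

**Shape 2** — `<path>` rectangle, stroke `#0000ff` → score (S495, F1442). Machine vertices: (59.202,162.741) → (109.300,162.741) → (109.300,43.501) → (59.202,43.501) → (59.202,162.741). Closed: final G1 returns to the first vertex.

G21
G90
G00 X21.404 Y120.554
M3 S495
G1 X39.042 Y105.872 F1442
G1 X24.360 Y88.234
G1 X6.722 Y102.916
G1 X21.404 Y120.554
M5
G00 X59.202 Y162.741
M3 S495
G1 X109.300 Y162.741 F1442
G1 X109.300 Y43.501
G1 X59.202 Y43.501
G1 X59.202 Y162.741
M5
G00 X0.000 Y0.000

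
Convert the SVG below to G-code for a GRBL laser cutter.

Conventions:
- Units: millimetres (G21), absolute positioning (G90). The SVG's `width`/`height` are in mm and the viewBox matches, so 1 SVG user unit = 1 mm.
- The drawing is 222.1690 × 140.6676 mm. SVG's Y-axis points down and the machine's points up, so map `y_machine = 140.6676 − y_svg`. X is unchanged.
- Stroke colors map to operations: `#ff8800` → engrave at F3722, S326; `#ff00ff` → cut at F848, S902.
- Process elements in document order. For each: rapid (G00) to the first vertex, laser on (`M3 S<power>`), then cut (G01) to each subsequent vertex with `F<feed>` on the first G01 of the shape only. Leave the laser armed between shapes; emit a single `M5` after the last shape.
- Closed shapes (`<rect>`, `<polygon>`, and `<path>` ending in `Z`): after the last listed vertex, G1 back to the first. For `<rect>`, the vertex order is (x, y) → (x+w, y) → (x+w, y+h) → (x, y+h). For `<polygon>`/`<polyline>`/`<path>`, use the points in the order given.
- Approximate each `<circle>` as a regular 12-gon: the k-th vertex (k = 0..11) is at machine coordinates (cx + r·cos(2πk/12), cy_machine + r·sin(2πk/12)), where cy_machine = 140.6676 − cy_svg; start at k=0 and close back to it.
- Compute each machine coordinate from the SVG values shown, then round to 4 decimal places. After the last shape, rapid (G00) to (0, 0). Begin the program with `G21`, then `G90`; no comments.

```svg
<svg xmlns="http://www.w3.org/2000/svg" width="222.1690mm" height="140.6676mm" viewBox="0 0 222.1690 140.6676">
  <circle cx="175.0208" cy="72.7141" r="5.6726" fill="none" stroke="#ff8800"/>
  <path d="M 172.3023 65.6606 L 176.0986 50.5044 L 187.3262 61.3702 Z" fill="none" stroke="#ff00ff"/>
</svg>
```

G21
G90
G00 X180.6934 Y67.9535
M3 S326
G01 X179.9334 Y70.7898 F3722
G01 X177.8571 Y72.8661
G01 X175.0208 Y73.6261
G01 X172.1845 Y72.8661
G01 X170.1082 Y70.7898
G01 X169.3482 Y67.9535
G01 X170.1082 Y65.1172
G01 X172.1845 Y63.0409
G01 X175.0208 Y62.2809
G01 X177.8571 Y63.0409
G01 X179.9334 Y65.1172
G01 X180.6934 Y67.9535
G00 X172.3023 Y75.0070
M3 S902
G01 X176.0986 Y90.1632 F848
G01 X187.3262 Y79.2974
G01 X172.3023 Y75.0070
M5
G00 X0.0000 Y0.0000

viewBox `0 0 222.1690 140.6676` with mm width/height → 1 unit = 1 mm. Flip: y_m = 140.6676 − y_svg.

**Shape 1** — `<circle>` circle, stroke `#ff8800` → engrave (S326, F3722). Machine vertices: (180.6934,67.9535) → (179.9334,70.7898) → (177.8571,72.8661) → (175.0208,73.6261) → (172.1845,72.8661) → (170.1082,70.7898) → (169.3482,67.9535) → (170.1082,65.1172) → (172.1845,63.0409) → (175.0208,62.2809) → (177.8571,63.0409) → (179.9334,65.1172) → (180.6934,67.9535). Closed: final G1 returns to the first vertex.

**Shape 2** — `<path>` regular polygon, stroke `#ff00ff` → cut (S902, F848). Machine vertices: (172.3023,75.0070) → (176.0986,90.1632) → (187.3262,79.2974) → (172.3023,75.0070). Closed: final G1 returns to the first vertex.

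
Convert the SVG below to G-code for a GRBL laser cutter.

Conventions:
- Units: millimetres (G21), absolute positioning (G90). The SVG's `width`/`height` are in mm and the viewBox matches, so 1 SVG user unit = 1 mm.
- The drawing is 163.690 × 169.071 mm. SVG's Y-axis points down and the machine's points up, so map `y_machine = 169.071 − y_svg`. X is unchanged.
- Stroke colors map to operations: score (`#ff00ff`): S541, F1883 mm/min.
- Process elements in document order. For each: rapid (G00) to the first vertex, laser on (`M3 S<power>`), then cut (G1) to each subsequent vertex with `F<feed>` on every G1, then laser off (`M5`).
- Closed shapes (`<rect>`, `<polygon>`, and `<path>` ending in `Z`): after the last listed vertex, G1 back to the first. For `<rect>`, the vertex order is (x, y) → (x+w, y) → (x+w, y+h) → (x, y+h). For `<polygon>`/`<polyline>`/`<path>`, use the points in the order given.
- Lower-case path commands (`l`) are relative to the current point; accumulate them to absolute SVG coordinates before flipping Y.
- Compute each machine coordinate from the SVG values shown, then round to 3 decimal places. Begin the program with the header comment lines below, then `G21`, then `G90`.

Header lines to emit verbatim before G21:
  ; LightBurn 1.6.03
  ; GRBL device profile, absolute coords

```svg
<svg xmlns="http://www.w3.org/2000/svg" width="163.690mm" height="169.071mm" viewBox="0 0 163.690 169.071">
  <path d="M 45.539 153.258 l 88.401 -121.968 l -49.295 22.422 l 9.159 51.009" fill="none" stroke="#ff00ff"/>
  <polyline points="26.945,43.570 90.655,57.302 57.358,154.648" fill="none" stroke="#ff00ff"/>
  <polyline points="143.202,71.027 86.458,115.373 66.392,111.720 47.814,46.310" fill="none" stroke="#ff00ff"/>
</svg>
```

; LightBurn 1.6.03
; GRBL device profile, absolute coords
G21
G90
G00 X45.539 Y15.813
M3 S541
G1 X133.940 Y137.781 F1883
G1 X84.645 Y115.359 F1883
G1 X93.804 Y64.350 F1883
M5
G00 X26.945 Y125.501
M3 S541
G1 X90.655 Y111.769 F1883
G1 X57.358 Y14.423 F1883
M5
G00 X143.202 Y98.044
M3 S541
G1 X86.458 Y53.698 F1883
G1 X66.392 Y57.351 F1883
G1 X47.814 Y122.761 F1883
M5

viewBox `0 0 163.690 169.071` with mm width/height → 1 unit = 1 mm. Flip: y_m = 169.071 − y_svg.

**Shape 1** — `<path>` open polyline, stroke `#ff00ff` → score (S541, F1883). Machine vertices: (45.539,15.813) → (133.940,137.781) → (84.645,115.359) → (93.804,64.350). Open path.

**Shape 2** — `<polyline>` open polyline, stroke `#ff00ff` → score (S541, F1883). Machine vertices: (26.945,125.501) → (90.655,111.769) → (57.358,14.423). Open path.

**Shape 3** — `<polyline>` open polyline, stroke `#ff00ff` → score (S541, F1883). Machine vertices: (143.202,98.044) → (86.458,53.698) → (66.392,57.351) → (47.814,122.761). Open path.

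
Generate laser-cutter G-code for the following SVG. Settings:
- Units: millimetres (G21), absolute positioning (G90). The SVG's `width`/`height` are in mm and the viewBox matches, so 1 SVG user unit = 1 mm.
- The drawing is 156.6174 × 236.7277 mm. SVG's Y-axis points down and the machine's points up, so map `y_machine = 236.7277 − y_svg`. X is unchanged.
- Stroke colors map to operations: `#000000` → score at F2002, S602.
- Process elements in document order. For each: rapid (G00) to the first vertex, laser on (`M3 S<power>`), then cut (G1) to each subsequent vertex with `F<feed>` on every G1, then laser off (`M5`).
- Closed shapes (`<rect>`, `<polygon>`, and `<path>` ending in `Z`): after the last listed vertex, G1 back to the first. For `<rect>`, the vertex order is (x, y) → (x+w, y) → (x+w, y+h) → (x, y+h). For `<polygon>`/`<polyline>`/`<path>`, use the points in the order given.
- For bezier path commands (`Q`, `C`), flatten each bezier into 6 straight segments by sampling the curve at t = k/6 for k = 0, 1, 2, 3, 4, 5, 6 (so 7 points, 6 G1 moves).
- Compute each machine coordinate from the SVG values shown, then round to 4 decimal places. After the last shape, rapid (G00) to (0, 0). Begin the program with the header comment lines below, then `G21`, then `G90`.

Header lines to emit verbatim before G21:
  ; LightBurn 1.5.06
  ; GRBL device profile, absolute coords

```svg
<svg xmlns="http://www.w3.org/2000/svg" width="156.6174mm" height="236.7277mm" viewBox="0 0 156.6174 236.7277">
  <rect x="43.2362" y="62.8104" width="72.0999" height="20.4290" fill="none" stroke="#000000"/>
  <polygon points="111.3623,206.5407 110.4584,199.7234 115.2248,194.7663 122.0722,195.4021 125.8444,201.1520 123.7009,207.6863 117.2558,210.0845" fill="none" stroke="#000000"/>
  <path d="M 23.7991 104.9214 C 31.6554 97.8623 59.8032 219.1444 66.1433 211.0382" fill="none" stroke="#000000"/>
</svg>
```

1 u = 1 mm; y_m = 236.7277 − y.

[1] `<rect>` rectangle, #000000→score S602 F2002: (43.2362,173.9173) → (115.3361,173.9173) → (115.3361,153.4883) → (43.2362,153.4883) → (43.2362,173.9173) (closed)

[2] `<polygon>` regular polygon, #000000→score S602 F2002: (111.3623,30.1870) → (110.4584,37.0043) → (115.2248,41.9614) → (122.0722,41.3256) → (125.8444,35.5757) → (123.7009,29.0414) → (117.2558,26.6432) → (111.3623,30.1870) (closed)

[3] `<path>` cubic bezier, #000000→score S602 F2002: (23.7991,131.8063) → (29.2233,125.8339) → (36.8600,105.6305) → (45.5398,78.3552) → (54.0932,51.1672) → (61.3508,31.2256) → (66.1433,25.6895)

; LightBurn 1.5.06
; GRBL device profile, absolute coords
G21
G90
G00 X43.2362 Y173.9173
M3 S602
G1 X115.3361 Y173.9173 F2002
G1 X115.3361 Y153.4883 F2002
G1 X43.2362 Y153.4883 F2002
G1 X43.2362 Y173.9173 F2002
M5
G00 X111.3623 Y30.1870
M3 S602
G1 X110.4584 Y37.0043 F2002
G1 X115.2248 Y41.9614 F2002
G1 X122.0722 Y41.3256 F2002
G1 X125.8444 Y35.5757 F2002
G1 X123.7009 Y29.0414 F2002
G1 X117.2558 Y26.6432 F2002
G1 X111.3623 Y30.1870 F2002
M5
G00 X23.7991 Y131.8063
M3 S602
G1 X29.2233 Y125.8339 F2002
G1 X36.8600 Y105.6305 F2002
G1 X45.5398 Y78.3552 F2002
G1 X54.0932 Y51.1672 F2002
G1 X61.3508 Y31.2256 F2002
G1 X66.1433 Y25.6895 F2002
M5
G00 X0.0000 Y0.0000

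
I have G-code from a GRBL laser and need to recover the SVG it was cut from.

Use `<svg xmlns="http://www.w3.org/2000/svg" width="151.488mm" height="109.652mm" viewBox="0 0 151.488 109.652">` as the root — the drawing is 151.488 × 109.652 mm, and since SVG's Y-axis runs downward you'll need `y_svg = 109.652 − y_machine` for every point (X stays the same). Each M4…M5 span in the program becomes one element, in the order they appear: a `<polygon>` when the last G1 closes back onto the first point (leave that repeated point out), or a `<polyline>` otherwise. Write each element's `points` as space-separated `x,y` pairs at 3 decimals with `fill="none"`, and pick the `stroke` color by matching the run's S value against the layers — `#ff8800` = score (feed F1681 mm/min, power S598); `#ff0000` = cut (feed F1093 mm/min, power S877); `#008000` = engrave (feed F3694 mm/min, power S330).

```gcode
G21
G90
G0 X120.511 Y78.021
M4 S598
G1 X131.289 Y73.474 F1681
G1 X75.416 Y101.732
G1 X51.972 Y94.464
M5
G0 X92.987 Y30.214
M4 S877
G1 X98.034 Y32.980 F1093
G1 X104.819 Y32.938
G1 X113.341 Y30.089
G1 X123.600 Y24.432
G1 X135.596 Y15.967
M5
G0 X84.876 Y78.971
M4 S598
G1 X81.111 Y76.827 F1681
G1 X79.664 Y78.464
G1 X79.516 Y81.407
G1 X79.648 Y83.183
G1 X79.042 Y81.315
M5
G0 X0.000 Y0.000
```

<svg xmlns="http://www.w3.org/2000/svg" width="151.488mm" height="109.652mm" viewBox="0 0 151.488 109.652">
  <polyline points="120.511,31.631 131.289,36.178 75.416,7.920 51.972,15.188" fill="none" stroke="#ff8800"/>
  <polyline points="92.987,79.438 98.034,76.672 104.819,76.714 113.341,79.563 123.600,85.220 135.596,93.685" fill="none" stroke="#ff0000"/>
  <polyline points="84.876,30.681 81.111,32.825 79.664,31.188 79.516,28.245 79.648,26.469 79.042,28.337" fill="none" stroke="#ff8800"/>
</svg>

Machine Y-up, SVG Y-down with viewBox height 109.652, so y_svg = 109.652 − y_machine; X carries over.

Run 1: S598 ⇒ score layer `#ff8800`. The run is open, so emit a `<polyline>` with points (Y-flipped): 120.511,31.631 131.289,36.178 75.416,7.920 51.972,15.188.

Run 2: power S877 maps to stroke `#ff0000` (cut). The run is open, so emit a `<polyline>` with points (Y-flipped): 92.987,79.438 98.034,76.672 104.819,76.714 113.341,79.563 123.600,85.220 135.596,93.685.

Run 3: the run's S598 means `#ff8800` (score). The run is open, so emit a `<polyline>` with points (Y-flipped): 84.876,30.681 81.111,32.825 79.664,31.188 79.516,28.245 79.648,26.469 79.042,28.337.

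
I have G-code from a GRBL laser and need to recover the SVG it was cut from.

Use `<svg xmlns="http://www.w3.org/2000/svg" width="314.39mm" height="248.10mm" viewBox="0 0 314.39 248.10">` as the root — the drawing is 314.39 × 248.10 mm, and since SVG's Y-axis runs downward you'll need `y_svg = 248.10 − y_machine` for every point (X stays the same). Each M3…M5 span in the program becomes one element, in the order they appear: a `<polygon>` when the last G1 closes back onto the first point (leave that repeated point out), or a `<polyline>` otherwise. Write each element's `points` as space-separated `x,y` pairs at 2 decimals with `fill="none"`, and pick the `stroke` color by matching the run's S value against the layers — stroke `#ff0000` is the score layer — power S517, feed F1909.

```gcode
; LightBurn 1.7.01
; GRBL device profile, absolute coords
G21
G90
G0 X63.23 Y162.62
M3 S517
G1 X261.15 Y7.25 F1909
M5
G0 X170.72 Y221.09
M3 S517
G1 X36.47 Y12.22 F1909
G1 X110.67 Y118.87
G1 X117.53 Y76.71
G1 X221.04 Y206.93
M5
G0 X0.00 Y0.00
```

<svg xmlns="http://www.w3.org/2000/svg" width="314.39mm" height="248.10mm" viewBox="0 0 314.39 248.10">
  <polyline points="63.23,85.48 261.15,240.85" fill="none" stroke="#ff0000"/>
  <polyline points="170.72,27.01 36.47,235.88 110.67,129.23 117.53,171.39 221.04,41.17" fill="none" stroke="#ff0000"/>
</svg>

Each laser-on run becomes one SVG element. Flip Y back into SVG space with y_svg = 248.10 − y_machine. Every run uses S517, so all elements get stroke `#ff0000` (score).

Run 1: The run is open, so emit a `<polyline>` with points (Y-flipped): 63.23,85.48 261.15,240.85.

Run 2: The run is open, so emit a `<polyline>` with points (Y-flipped): 170.72,27.01 36.47,235.88 110.67,129.23 117.53,171.39 221.04,41.17.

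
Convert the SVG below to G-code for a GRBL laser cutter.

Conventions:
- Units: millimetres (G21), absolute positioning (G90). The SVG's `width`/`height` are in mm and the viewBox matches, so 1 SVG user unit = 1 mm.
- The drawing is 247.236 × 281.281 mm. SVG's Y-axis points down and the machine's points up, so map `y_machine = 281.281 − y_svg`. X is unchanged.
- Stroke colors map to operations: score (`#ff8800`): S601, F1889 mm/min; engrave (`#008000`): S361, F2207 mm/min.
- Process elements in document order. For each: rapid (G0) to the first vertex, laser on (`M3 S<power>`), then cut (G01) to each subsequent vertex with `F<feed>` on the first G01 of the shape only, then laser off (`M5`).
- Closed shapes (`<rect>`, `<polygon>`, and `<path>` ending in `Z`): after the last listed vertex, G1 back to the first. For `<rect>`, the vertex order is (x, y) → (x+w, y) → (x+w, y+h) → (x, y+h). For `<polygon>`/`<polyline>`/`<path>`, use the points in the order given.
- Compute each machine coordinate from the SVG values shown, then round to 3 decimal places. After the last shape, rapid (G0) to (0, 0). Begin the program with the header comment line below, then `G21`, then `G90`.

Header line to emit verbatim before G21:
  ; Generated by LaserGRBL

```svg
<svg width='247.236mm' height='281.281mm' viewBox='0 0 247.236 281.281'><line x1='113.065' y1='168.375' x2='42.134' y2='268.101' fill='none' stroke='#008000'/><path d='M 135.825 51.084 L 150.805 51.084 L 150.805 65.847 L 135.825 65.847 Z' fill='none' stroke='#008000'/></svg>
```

; Generated by LaserGRBL
G21
G90
G0 X113.065 Y112.906
M3 S361
G01 X42.134 Y13.180 F2207
M5
G0 X135.825 Y230.197
M3 S361
G01 X150.805 Y230.197 F2207
G01 X150.805 Y215.434
G01 X135.825 Y215.434
G01 X135.825 Y230.197
M5
G0 X0.000 Y0.000

1 u = 1 mm; y_m = 281.281 − y.

[1] `<line>` line segment, #008000→engrave S361 F2207: (113.065,112.906) → (42.134,13.180)

[2] `<path>` rectangle, #008000→engrave S361 F2207: (135.825,230.197) → (150.805,230.197) → (150.805,215.434) → (135.825,215.434) → (135.825,230.197) (closed)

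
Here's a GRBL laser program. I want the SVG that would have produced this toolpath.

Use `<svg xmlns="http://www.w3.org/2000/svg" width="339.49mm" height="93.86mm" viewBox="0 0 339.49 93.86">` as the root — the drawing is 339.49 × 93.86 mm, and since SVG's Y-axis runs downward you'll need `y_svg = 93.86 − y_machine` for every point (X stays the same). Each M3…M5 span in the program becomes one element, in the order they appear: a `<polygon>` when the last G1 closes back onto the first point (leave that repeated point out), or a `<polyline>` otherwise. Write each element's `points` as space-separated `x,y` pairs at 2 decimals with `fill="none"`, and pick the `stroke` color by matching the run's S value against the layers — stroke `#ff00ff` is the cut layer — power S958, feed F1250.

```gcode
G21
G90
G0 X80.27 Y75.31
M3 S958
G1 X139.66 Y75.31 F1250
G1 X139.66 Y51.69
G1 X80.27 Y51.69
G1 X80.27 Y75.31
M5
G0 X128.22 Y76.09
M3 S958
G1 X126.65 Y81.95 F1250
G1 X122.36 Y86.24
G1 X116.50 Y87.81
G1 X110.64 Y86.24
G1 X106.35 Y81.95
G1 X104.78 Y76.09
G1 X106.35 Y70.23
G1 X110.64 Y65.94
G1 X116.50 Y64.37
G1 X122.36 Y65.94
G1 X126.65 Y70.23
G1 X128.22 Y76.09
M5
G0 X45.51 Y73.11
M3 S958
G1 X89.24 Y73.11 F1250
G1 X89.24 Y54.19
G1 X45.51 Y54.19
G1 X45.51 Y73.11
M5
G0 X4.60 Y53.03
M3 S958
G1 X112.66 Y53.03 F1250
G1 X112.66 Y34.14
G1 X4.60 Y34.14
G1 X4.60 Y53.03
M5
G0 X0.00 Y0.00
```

<svg xmlns="http://www.w3.org/2000/svg" width="339.49mm" height="93.86mm" viewBox="0 0 339.49 93.86">
  <polygon points="80.27,18.55 139.66,18.55 139.66,42.17 80.27,42.17" fill="none" stroke="#ff00ff"/>
  <polygon points="128.22,17.77 126.65,11.91 122.36,7.62 116.50,6.05 110.64,7.62 106.35,11.91 104.78,17.77 106.35,23.63 110.64,27.92 116.50,29.49 122.36,27.92 126.65,23.63" fill="none" stroke="#ff00ff"/>
  <polygon points="45.51,20.75 89.24,20.75 89.24,39.67 45.51,39.67" fill="none" stroke="#ff00ff"/>
  <polygon points="4.60,40.83 112.66,40.83 112.66,59.72 4.60,59.72" fill="none" stroke="#ff00ff"/>
</svg>

Machine Y-up, SVG Y-down with viewBox height 93.86, so y_svg = 93.86 − y_machine; X carries over. Every run uses S958, so all elements get stroke `#ff00ff` (cut).

Run 1: The run returns to its start, so emit a `<polygon>` with points (Y-flipped): 80.27,18.55 139.66,18.55 139.66,42.17 80.27,42.17.

Run 2: The run returns to its start, so emit a `<polygon>` with points (Y-flipped): 128.22,17.77 126.65,11.91 122.36,7.62 116.50,6.05 110.64,7.62 106.35,11.91 104.78,17.77 106.35,23.63 110.64,27.92 116.50,29.49 122.36,27.92 126.65,23.63.

Run 3: The run returns to its start, so emit a `<polygon>` with points (Y-flipped): 45.51,20.75 89.24,20.75 89.24,39.67 45.51,39.67.

Run 4: The run returns to its start, so emit a `<polygon>` with points (Y-flipped): 4.60,40.83 112.66,40.83 112.66,59.72 4.60,59.72.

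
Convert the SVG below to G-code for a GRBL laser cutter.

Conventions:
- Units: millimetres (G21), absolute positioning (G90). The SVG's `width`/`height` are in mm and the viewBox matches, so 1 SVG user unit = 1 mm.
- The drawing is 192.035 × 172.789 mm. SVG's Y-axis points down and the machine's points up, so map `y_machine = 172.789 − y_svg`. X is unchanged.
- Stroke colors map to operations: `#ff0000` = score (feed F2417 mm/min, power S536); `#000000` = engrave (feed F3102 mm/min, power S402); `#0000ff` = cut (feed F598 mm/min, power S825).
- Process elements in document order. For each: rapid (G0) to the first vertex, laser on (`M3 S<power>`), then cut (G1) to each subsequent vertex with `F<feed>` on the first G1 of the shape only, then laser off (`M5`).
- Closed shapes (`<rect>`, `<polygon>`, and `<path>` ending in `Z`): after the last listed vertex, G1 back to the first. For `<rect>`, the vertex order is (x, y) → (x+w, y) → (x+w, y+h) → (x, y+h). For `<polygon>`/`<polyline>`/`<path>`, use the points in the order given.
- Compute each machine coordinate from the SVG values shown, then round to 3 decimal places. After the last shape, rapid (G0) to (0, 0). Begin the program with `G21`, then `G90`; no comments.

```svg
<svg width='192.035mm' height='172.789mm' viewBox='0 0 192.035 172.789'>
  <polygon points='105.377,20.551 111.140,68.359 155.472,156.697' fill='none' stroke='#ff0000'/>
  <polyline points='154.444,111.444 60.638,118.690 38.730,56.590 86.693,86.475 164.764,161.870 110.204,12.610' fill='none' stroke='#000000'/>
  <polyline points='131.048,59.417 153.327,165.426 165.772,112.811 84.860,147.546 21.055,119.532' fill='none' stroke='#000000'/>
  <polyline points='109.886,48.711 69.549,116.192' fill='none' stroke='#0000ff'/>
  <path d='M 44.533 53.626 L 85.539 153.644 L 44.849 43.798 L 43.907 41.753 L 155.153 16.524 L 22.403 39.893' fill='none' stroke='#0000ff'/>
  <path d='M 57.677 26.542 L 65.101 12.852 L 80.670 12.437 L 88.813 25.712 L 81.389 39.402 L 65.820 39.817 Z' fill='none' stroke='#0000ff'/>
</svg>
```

Since the viewBox matches the mm dimensions, user units are millimetres directly. The only transform is the Y-flip y_m = 172.789 − y_svg.

Shape 1 is a closed polygon drawn with `<polygon>`. Its stroke #ff0000 means score at S536, F2417. After flipping Y the toolpath is (105.377,152.238) → (111.140,104.430) → (155.472,16.092) → (105.377,152.238), returning to the start.

Shape 2 is a open polyline drawn with `<polyline>`. Its stroke #000000 means engrave at S402, F3102. After flipping Y the toolpath is (154.444,61.345) → (60.638,54.099) → (38.730,116.199) → (86.693,86.314) → (164.764,10.919) → (110.204,160.179).

Shape 3 is a open polyline drawn with `<polyline>`. Its stroke #000000 means engrave at S402, F3102. After flipping Y the toolpath is (131.048,113.372) → (153.327,7.363) → (165.772,59.978) → (84.860,25.243) → (21.055,53.257).

Shape 4 is a line segment drawn with `<polyline>`. Its stroke #0000ff means cut at S825, F598. After flipping Y the toolpath is (109.886,124.078) → (69.549,56.597).

Shape 5 is a open polyline drawn with `<path>`. Its stroke #0000ff means cut at S825, F598. After flipping Y the toolpath is (44.533,119.163) → (85.539,19.145) → (44.849,128.991) → (43.907,131.036) → (155.153,156.265) → (22.403,132.896).

Shape 6 is a regular polygon drawn with `<path>`. Its stroke #0000ff means cut at S825, F598. After flipping Y the toolpath is (57.677,146.247) → (65.101,159.937) → (80.670,160.352) → (88.813,147.077) → (81.389,133.387) → (65.820,132.972) → (57.677,146.247), returning to the start.

G21
G90
G0 X105.377 Y152.238
M3 S536
G1 X111.140 Y104.430 F2417
G1 X155.472 Y16.092
G1 X105.377 Y152.238
M5
G0 X154.444 Y61.345
M3 S402
G1 X60.638 Y54.099 F3102
G1 X38.730 Y116.199
G1 X86.693 Y86.314
G1 X164.764 Y10.919
G1 X110.204 Y160.179
M5
G0 X131.048 Y113.372
M3 S402
G1 X153.327 Y7.363 F3102
G1 X165.772 Y59.978
G1 X84.860 Y25.243
G1 X21.055 Y53.257
M5
G0 X109.886 Y124.078
M3 S825
G1 X69.549 Y56.597 F598
M5
G0 X44.533 Y119.163
M3 S825
G1 X85.539 Y19.145 F598
G1 X44.849 Y128.991
G1 X43.907 Y131.036
G1 X155.153 Y156.265
G1 X22.403 Y132.896
M5
G0 X57.677 Y146.247
M3 S825
G1 X65.101 Y159.937 F598
G1 X80.670 Y160.352
G1 X88.813 Y147.077
G1 X81.389 Y133.387
G1 X65.820 Y132.972
G1 X57.677 Y146.247
M5
G0 X0.000 Y0.000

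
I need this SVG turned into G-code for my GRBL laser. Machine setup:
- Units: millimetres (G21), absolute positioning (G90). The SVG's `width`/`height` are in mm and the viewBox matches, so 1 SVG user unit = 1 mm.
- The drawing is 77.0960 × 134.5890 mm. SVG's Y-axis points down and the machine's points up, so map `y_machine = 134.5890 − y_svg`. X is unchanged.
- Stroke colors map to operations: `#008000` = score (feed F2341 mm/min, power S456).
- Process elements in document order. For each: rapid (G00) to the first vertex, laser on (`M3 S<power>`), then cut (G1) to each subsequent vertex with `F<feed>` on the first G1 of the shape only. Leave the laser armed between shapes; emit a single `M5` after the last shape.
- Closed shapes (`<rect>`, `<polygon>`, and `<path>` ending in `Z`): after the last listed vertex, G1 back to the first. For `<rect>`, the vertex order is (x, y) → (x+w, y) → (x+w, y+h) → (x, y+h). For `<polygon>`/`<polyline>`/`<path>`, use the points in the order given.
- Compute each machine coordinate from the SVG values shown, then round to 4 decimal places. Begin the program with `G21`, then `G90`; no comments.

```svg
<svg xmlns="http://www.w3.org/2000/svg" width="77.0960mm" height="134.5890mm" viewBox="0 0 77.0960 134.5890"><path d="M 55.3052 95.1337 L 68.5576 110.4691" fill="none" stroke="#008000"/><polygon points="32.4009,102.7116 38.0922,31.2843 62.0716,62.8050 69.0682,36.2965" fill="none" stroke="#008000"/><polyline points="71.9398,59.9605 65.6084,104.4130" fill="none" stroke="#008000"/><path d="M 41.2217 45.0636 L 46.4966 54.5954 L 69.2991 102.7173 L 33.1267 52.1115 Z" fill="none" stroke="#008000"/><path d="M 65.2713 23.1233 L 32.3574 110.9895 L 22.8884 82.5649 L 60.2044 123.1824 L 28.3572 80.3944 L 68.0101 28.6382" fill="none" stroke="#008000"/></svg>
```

G21
G90
G00 X55.3052 Y39.4553
M3 S456
G1 X68.5576 Y24.1199 F2341
G00 X32.4009 Y31.8774
M3 S456
G1 X38.0922 Y103.3047 F2341
G1 X62.0716 Y71.7840
G1 X69.0682 Y98.2925
G1 X32.4009 Y31.8774
G00 X71.9398 Y74.6285
M3 S456
G1 X65.6084 Y30.1760 F2341
G00 X41.2217 Y89.5254
M3 S456
G1 X46.4966 Y79.9936 F2341
G1 X69.2991 Y31.8717
G1 X33.1267 Y82.4775
G1 X41.2217 Y89.5254
G00 X65.2713 Y111.4657
M3 S456
G1 X32.3574 Y23.5995 F2341
G1 X22.8884 Y52.0241
G1 X60.2044 Y11.4066
G1 X28.3572 Y54.1946
G1 X68.0101 Y105.9508
M5

viewBox `0 0 77.0960 134.5890` with mm width/height → 1 unit = 1 mm. Flip: y_m = 134.5890 − y_svg.

**Shape 1** — `<path>` line segment, stroke `#008000` → score (S456, F2341). Machine vertices: (55.3052,39.4553) → (68.5576,24.1199). Open path.

**Shape 2** — `<polygon>` closed polygon, stroke `#008000` → score (S456, F2341). Machine vertices: (32.4009,31.8774) → (38.0922,103.3047) → (62.0716,71.7840) → (69.0682,98.2925) → (32.4009,31.8774). Closed: final G1 returns to the first vertex.

**Shape 3** — `<polyline>` line segment, stroke `#008000` → score (S456, F2341). Machine vertices: (71.9398,74.6285) → (65.6084,30.1760). Open path.

**Shape 4** — `<path>` closed polygon, stroke `#008000` → score (S456, F2341). Machine vertices: (41.2217,89.5254) → (46.4966,79.9936) → (69.2991,31.8717) → (33.1267,82.4775) → (41.2217,89.5254). Closed: final G1 returns to the first vertex.

**Shape 5** — `<path>` open polyline, stroke `#008000` → score (S456, F2341). Machine vertices: (65.2713,111.4657) → (32.3574,23.5995) → (22.8884,52.0241) → (60.2044,11.4066) → (28.3572,54.1946) → (68.0101,105.9508). Open path.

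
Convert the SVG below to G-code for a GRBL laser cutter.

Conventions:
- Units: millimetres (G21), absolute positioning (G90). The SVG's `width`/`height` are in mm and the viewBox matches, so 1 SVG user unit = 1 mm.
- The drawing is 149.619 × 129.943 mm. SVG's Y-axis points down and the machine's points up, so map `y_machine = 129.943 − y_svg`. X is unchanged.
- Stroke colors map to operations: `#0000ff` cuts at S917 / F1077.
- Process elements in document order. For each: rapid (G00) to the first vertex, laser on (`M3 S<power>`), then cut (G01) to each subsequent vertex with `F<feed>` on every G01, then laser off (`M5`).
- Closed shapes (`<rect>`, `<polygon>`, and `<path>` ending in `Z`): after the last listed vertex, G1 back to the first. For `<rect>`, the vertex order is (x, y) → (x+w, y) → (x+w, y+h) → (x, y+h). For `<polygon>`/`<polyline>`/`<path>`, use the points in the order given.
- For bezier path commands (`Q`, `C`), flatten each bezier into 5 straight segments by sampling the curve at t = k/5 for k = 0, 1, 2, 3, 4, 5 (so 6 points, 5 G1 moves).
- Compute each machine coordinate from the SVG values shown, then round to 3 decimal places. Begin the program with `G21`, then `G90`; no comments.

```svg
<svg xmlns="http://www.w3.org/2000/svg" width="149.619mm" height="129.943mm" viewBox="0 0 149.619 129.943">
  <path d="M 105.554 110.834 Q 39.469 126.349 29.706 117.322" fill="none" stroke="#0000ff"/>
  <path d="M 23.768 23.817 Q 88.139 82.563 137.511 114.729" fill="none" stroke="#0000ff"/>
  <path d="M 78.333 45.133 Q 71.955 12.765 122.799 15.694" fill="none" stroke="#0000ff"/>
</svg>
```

1 u = 1 mm; y_m = 129.943 − y.

[1] `<path>` quadratic bezier, #0000ff→cut S917 F1077: (105.554,19.109) → (81.373,13.885) → (61.698,10.624) → (46.528,9.326) → (35.864,9.992) → (29.706,12.621)

[2] `<path>` quadratic bezier, #0000ff→cut S917 F1077: (23.768,106.126) → (48.916,83.691) → (72.865,63.382) → (95.614,45.200) → (117.162,29.144) → (137.511,15.214)

[3] `<path>` quadratic bezier, #0000ff→cut S917 F1077: (78.333,84.810) → (78.071,96.345) → (82.386,105.057) → (91.279,110.945) → (104.750,114.009) → (122.799,114.249)

G21
G90
G00 X105.554 Y19.109
M3 S917
G01 X81.373 Y13.885 F1077
G01 X61.698 Y10.624 F1077
G01 X46.528 Y9.326 F1077
G01 X35.864 Y9.992 F1077
G01 X29.706 Y12.621 F1077
M5
G00 X23.768 Y106.126
M3 S917
G01 X48.916 Y83.691 F1077
G01 X72.865 Y63.382 F1077
G01 X95.614 Y45.200 F1077
G01 X117.162 Y29.144 F1077
G01 X137.511 Y15.214 F1077
M5
G00 X78.333 Y84.810
M3 S917
G01 X78.071 Y96.345 F1077
G01 X82.386 Y105.057 F1077
G01 X91.279 Y110.945 F1077
G01 X104.750 Y114.009 F1077
G01 X122.799 Y114.249 F1077
M5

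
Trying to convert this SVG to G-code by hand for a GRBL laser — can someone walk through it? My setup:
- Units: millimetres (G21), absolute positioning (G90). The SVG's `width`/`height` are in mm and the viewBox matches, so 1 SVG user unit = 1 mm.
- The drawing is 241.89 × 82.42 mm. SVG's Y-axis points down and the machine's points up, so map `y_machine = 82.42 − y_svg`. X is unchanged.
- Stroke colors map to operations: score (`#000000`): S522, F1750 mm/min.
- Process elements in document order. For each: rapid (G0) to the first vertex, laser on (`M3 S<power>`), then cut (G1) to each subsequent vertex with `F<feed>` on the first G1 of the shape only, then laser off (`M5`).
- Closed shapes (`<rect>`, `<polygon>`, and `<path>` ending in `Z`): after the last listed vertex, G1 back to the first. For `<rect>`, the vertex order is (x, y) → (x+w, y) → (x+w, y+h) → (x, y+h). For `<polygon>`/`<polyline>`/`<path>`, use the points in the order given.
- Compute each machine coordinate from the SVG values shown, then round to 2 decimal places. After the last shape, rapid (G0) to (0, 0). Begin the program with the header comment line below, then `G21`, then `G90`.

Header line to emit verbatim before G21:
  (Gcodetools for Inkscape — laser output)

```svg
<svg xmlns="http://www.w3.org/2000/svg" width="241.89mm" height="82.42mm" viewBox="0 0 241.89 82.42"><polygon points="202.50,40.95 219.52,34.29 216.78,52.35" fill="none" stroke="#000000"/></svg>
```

(Gcodetools for Inkscape — laser output)
G21
G90
G0 X202.50 Y41.47
M3 S522
G1 X219.52 Y48.13 F1750
G1 X216.78 Y30.07
G1 X202.50 Y41.47
M5
G0 X0.00 Y0.00

viewBox `0 0 241.89 82.42` with mm width/height → 1 unit = 1 mm. Flip: y_m = 82.42 − y_svg.

**Shape 1** — `<polygon>` regular polygon, stroke `#000000` → score (S522, F1750). Machine vertices: (202.50,41.47) → (219.52,48.13) → (216.78,30.07) → (202.50,41.47). Closed: final G1 returns to the first vertex.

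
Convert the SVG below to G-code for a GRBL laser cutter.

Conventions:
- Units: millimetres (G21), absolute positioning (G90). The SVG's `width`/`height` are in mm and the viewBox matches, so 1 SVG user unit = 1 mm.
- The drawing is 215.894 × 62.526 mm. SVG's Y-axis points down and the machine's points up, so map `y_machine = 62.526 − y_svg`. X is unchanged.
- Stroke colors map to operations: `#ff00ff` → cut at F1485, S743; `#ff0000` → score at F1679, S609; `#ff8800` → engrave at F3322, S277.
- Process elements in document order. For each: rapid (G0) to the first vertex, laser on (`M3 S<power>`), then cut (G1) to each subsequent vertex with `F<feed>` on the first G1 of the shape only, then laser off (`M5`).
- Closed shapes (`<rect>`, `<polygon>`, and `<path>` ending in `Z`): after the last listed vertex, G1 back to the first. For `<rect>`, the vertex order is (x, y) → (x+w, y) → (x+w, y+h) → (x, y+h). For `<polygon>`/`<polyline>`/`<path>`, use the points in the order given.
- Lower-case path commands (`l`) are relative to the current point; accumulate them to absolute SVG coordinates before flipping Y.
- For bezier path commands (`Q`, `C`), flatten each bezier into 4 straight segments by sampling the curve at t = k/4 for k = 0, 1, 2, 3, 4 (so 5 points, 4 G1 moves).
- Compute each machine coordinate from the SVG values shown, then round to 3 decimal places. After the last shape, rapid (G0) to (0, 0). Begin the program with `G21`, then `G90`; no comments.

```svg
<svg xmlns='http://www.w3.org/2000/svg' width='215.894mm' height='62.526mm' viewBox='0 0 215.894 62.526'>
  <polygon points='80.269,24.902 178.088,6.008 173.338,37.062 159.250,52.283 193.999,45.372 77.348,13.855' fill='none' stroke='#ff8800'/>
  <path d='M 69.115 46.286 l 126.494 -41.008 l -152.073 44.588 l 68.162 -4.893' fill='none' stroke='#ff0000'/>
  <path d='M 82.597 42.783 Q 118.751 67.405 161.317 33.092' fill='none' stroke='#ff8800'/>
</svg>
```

viewBox `0 0 215.894 62.526` with mm width/height → 1 unit = 1 mm. Flip: y_m = 62.526 − y_svg.

**Shape 1** — `<polygon>` closed polygon, stroke `#ff8800` → engrave (S277, F3322). Machine vertices: (80.269,37.624) → (178.088,56.518) → (173.338,25.464) → (159.250,10.243) → (193.999,17.154) → (77.348,48.671) → (80.269,37.624). Closed: final G1 returns to the first vertex.

**Shape 2** — `<path>` open polyline, stroke `#ff0000` → score (S609, F1679). Machine vertices: (69.115,16.240) → (195.609,57.248) → (43.536,12.660) → (111.698,17.553). Open path.

**Shape 3** — `<path>` quadratic bezier, stroke `#ff8800` → engrave (S277, F3322). Control points (SVG): P0=(82.597,42.783), P1=(118.751,67.405), P2=(161.317,33.092); sampled at t=k/4. Machine vertices: (82.597,19.743) → (101.075,11.115) → (120.354,9.855) → (140.435,15.961) → (161.317,29.434). Open path.

G21
G90
G0 X80.269 Y37.624
M3 S277
G1 X178.088 Y56.518 F3322
G1 X173.338 Y25.464
G1 X159.250 Y10.243
G1 X193.999 Y17.154
G1 X77.348 Y48.671
G1 X80.269 Y37.624
M5
G0 X69.115 Y16.240
M3 S609
G1 X195.609 Y57.248 F1679
G1 X43.536 Y12.660
G1 X111.698 Y17.553
M5
G0 X82.597 Y19.743
M3 S277
G1 X101.075 Y11.115 F3322
G1 X120.354 Y9.855
G1 X140.435 Y15.961
G1 X161.317 Y29.434
M5
G0 X0.000 Y0.000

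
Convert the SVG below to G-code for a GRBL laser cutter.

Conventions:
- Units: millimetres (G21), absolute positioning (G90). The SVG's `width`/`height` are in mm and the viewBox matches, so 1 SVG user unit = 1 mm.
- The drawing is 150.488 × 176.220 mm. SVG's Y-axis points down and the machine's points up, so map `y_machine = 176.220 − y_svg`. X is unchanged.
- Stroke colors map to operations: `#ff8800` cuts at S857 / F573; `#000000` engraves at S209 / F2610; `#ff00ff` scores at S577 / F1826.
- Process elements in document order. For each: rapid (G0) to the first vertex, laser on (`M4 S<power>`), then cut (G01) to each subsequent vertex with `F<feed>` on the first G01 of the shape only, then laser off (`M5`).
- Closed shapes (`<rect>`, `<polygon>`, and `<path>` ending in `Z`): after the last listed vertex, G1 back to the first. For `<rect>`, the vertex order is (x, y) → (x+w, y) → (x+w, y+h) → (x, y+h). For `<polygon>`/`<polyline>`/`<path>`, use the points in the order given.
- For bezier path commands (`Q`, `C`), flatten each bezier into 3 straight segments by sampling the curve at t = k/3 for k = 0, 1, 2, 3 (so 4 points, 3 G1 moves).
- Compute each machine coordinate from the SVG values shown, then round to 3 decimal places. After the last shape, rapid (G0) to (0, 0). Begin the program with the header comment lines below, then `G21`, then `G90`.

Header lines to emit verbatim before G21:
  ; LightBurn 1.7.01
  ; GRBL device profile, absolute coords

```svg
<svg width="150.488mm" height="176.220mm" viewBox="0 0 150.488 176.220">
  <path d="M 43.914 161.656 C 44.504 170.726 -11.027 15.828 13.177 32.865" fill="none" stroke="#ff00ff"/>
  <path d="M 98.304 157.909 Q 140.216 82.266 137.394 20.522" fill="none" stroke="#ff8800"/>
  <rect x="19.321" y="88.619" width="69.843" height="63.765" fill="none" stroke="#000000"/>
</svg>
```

1 u = 1 mm; y_m = 176.220 − y.

[1] `<path>` cubic bezier, #ff00ff→score S577 F1826: (43.914,14.564) → (30.829,47.709) → (10.520,115.521) → (13.177,143.355)

[2] `<path>` quadratic bezier, #ff8800→cut S857 F573: (98.304,18.311) → (121.275,67.195) → (134.305,112.991) → (137.394,155.698)

[3] `<rect>` rectangle, #000000→engrave S209 F2610: (19.321,87.601) → (89.164,87.601) → (89.164,23.836) → (19.321,23.836) → (19.321,87.601) (closed)

; LightBurn 1.7.01
; GRBL device profile, absolute coords
G21
G90
G0 X43.914 Y14.564
M4 S577
G01 X30.829 Y47.709 F1826
G01 X10.520 Y115.521
G01 X13.177 Y143.355
M5
G0 X98.304 Y18.311
M4 S857
G01 X121.275 Y67.195 F573
G01 X134.305 Y112.991
G01 X137.394 Y155.698
M5
G0 X19.321 Y87.601
M4 S209
G01 X89.164 Y87.601 F2610
G01 X89.164 Y23.836
G01 X19.321 Y23.836
G01 X19.321 Y87.601
M5
G0 X0.000 Y0.000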